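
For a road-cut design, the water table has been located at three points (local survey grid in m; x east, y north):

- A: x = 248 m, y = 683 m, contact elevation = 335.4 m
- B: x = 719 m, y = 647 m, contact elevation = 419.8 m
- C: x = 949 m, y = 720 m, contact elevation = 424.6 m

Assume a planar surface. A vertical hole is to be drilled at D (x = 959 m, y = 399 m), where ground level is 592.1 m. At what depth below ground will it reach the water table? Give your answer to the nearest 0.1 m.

Two edge vectors: A→B = (471, -36, 84.4), A→C = (701, 37, 89.2).
Normal n = (A→B) × (A→C) = (-6334, 17151.2, 42663).
So ∂z/∂x = −n_x/n_z = 0.14847 and ∂z/∂y = −n_y/n_z = −0.40202.
Intercept c from A: 335.4 − 36.82 + 274.58 = 573.16.
At (959, 399): z_contact = 142.38 − 160.40 + 573.16 = 555.13 m.
Depth below ground = 592.1 − 555.13 = 37.0 m.

37.0 m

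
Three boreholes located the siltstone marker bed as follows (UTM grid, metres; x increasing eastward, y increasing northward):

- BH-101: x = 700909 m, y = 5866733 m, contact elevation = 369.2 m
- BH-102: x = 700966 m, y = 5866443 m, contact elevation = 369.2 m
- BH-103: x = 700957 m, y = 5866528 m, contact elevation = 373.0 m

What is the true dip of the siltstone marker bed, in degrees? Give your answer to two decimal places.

26.68°

Let the plane be z = a·x + b·y + c.
BH-102−BH-101: 57a − 290b = 0;  BH-103−BH-101: 48a − 205b = 3.8.
Solving gives a = 0.49306, b = 0.09691.
Gradient magnitude |∇z| = √(a² + b²) = √(0.24311 + 0.00939) = 0.50250.
True dip = arctan(0.50250) = 26.68°, dipping toward W (azimuth ≈ 259°).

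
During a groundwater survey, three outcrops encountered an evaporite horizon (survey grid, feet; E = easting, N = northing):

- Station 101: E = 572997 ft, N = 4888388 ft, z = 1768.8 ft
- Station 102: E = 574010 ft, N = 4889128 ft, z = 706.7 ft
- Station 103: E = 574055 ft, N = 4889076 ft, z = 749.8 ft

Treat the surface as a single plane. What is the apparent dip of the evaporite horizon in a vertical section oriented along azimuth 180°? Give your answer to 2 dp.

Two edge vectors: Station 101→Station 102 = (1013, 740, -1062.1), Station 101→Station 103 = (1058, 688, -1019).
Normal n = (Station 101→Station 102) × (Station 101→Station 103) = (-23335.2, -91454.8, -85976).
So ∂z/∂E = −n_x/n_z = −0.27142 and ∂z/∂N = −n_y/n_z = −1.06372.
Unit vector along 180° is (sin 180°, cos 180°) = (0.0000, -1.0000).
Slope in that direction = a·(0.0000) + b·(-1.0000) = 1.06372.
Apparent dip = arctan|1.06372| = 46.77° (true dip is 47.7°, so apparent ≤ true as expected).

46.77°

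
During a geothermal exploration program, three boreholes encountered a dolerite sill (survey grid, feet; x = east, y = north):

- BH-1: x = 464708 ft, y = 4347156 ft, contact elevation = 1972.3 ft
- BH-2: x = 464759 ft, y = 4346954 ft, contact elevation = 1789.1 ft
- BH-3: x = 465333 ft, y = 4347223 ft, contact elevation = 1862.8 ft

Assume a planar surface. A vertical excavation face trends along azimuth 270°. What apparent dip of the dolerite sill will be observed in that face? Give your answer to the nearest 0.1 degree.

Let the plane be z = a·x + b·y + c.
BH-2−BH-1: 51a − 202b = −183.2;  BH-3−BH-1: 625a + 67b = −109.5.
Solving gives a = −0.26524, b = 0.83996.
Unit vector along 270° is (sin 270°, cos 270°) = (-1.0000, -0.0000).
Slope in that direction = a·(-1.0000) + b·(-0.0000) = 0.26524.
Apparent dip = arctan|0.26524| = 14.9° (true dip is 41.4°, so apparent ≤ true as expected).

14.9°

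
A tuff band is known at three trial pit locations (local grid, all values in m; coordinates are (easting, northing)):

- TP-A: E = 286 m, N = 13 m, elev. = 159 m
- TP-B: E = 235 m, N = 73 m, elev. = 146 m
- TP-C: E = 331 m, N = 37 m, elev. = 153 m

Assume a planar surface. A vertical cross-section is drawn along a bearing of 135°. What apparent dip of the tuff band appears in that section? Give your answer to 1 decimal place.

8.6°

Let the plane be z = a·E + b·N + c.
TP-B−TP-A: −51a + 60b = −13;  TP-C−TP-A: 45a + 24b = −6.
Solving gives a = −0.01223, b = −0.22706.
Unit vector along 135° is (sin 135°, cos 135°) = (0.7071, -0.7071).
Slope in that direction = a·(0.7071) + b·(-0.7071) = 0.15191.
Apparent dip = arctan|0.15191| = 8.6° (true dip is 12.8°, so apparent ≤ true as expected).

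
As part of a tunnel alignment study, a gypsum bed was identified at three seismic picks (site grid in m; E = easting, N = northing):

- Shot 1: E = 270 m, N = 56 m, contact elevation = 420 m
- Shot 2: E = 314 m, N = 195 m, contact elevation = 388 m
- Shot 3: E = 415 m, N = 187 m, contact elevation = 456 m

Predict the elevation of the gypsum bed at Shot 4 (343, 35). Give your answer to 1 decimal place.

Two edge vectors: Shot 1→Shot 2 = (44, 139, -32), Shot 1→Shot 3 = (145, 131, 36).
Normal n = (Shot 1→Shot 2) × (Shot 1→Shot 3) = (9196, -6224, -14391).
So ∂z/∂E = −n_x/n_z = 0.63901 and ∂z/∂N = −n_y/n_z = −0.43249.
Intercept c from Shot 1: 420 − 172.53 + 24.22 = 271.69.
At (343, 35): z = 219.2 − 15.1 + 271.69 = 475.7 m.

475.7 m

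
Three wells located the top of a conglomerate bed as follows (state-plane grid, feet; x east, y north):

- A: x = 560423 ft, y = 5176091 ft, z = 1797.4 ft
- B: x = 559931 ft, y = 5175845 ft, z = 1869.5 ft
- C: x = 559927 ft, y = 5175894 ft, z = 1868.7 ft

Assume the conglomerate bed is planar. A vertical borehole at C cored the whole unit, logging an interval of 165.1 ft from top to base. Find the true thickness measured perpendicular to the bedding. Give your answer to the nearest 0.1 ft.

Let the plane be z = a·x + b·y + c.
B−A: −492a − 246b = 72.1;  C−A: −496a − 197b = 71.3.
Solving gives a = −0.13295, b = −0.02718.
|∇z| = √(a²+b²) = 0.13570, so dip δ = arctan(0.13570) = 7.73°.
True thickness = vertical thickness × cos δ = 165.1 × cos 7.73° = 163.6 ft.

163.6 ft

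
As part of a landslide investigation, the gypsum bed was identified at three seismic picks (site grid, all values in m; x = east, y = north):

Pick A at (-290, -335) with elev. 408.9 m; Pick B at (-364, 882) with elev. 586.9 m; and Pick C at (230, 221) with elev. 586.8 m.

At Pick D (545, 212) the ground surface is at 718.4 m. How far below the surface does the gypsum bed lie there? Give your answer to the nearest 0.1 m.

Two edge vectors: Pick A→Pick B = (-74, 1217, 178), Pick A→Pick C = (520, 556, 177.9).
Normal n = (Pick A→Pick B) × (Pick A→Pick C) = (117536.3, 105724.6, -673984).
So ∂z/∂x = −n_x/n_z = 0.17439 and ∂z/∂y = −n_y/n_z = 0.15687.
Intercept c from Pick A: 408.9 + 50.57 + 52.55 = 512.02.
At (545, 212): z_contact = 95.04 + 33.26 + 512.02 = 640.32 m.
Depth below ground = 718.4 − 640.32 = 78.1 m.

78.1 m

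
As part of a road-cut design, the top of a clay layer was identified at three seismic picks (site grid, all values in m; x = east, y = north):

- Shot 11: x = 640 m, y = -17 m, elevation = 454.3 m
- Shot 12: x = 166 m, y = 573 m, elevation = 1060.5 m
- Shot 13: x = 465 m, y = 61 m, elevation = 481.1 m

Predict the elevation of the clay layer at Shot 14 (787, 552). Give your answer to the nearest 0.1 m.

1325.8 m

Let the plane be z = a·x + b·y + c.
Shot 12−Shot 11: −474a + 590b = 606.2;  Shot 13−Shot 11: −175a + 78b = 26.8.
Solving gives a = 0.47484, b = 1.40894.
Then c = 454.3 − a·640 − b·-17 = 174.35.
At (787, 552): z = 373.7 + 777.7 + 174.35 = 1325.8 m.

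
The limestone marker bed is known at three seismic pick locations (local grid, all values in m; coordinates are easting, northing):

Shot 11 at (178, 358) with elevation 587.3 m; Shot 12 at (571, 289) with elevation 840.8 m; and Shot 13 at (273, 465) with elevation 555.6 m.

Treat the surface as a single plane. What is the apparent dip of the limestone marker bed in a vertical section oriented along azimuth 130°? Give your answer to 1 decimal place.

41.2°

Let the plane be z = a·easting + b·northing + c.
Shot 12−Shot 11: 393a − 69b = 253.5;  Shot 13−Shot 11: 95a + 107b = −31.7.
Solving gives a = 0.51305, b = −0.75177.
Unit vector along 130° is (sin 130°, cos 130°) = (0.7660, -0.6428).
Slope in that direction = a·(0.7660) + b·(-0.6428) = 0.87625.
Apparent dip = arctan|0.87625| = 41.2° (true dip is 42.3°, so apparent ≤ true as expected).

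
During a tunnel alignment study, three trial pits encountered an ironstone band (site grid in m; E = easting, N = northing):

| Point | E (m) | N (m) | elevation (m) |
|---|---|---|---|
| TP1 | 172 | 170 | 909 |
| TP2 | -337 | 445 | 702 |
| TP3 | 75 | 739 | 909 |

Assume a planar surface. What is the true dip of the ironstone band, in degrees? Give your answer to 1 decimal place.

Two edge vectors: TP1→TP2 = (-509, 275, -207), TP1→TP3 = (-97, 569, 0).
Normal n = (TP1→TP2) × (TP1→TP3) = (117783, 20079, -262946).
So ∂z/∂E = −n_x/n_z = 0.44794 and ∂z/∂N = −n_y/n_z = 0.07636.
Gradient magnitude |∇z| = √(a² + b²) = √(0.20065 + 0.00583) = 0.45440.
True dip = arctan(0.45440) = 24.4°, dipping toward W (azimuth ≈ 260°).

24.4°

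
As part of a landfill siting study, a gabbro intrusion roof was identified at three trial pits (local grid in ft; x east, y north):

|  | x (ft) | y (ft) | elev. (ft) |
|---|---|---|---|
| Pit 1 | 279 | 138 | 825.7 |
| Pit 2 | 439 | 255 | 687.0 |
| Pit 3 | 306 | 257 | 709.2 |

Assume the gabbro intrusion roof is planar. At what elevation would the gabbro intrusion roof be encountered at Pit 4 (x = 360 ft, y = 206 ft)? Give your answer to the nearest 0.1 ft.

747.3 ft

Two edge vectors: Pit 1→Pit 2 = (160, 117, -138.7), Pit 1→Pit 3 = (27, 119, -116.5).
Normal n = (Pit 1→Pit 2) × (Pit 1→Pit 3) = (2874.8, 14895.1, 15881).
So ∂z/∂x = −n_x/n_z = −0.18102 and ∂z/∂y = −n_y/n_z = −0.93792.
Intercept c from Pit 1: 825.7 + 50.50 + 129.43 = 1005.64.
At (360, 206): z = −65.2 − 193.2 + 1005.64 = 747.3 ft.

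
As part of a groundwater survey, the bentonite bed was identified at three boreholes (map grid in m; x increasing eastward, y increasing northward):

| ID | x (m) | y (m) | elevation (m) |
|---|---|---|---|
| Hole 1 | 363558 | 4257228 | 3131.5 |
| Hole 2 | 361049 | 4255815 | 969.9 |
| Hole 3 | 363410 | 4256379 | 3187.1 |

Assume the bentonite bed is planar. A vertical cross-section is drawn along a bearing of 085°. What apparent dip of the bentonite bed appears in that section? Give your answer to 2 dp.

Two edge vectors: Hole 1→Hole 2 = (-2509, -1413, -2161.6), Hole 1→Hole 3 = (-148, -849, 55.6).
Normal n = (Hole 1→Hole 2) × (Hole 1→Hole 3) = (-1913761.2, 459417.2, 1921017).
So ∂z/∂x = −n_x/n_z = 0.99622 and ∂z/∂y = −n_y/n_z = −0.23915.
Unit vector along 085° is (sin 85°, cos 85°) = (0.9962, 0.0872).
Slope in that direction = a·(0.9962) + b·(0.0872) = 0.97159.
Apparent dip = arctan|0.97159| = 44.17° (true dip is 45.7°, so apparent ≤ true as expected).

44.17°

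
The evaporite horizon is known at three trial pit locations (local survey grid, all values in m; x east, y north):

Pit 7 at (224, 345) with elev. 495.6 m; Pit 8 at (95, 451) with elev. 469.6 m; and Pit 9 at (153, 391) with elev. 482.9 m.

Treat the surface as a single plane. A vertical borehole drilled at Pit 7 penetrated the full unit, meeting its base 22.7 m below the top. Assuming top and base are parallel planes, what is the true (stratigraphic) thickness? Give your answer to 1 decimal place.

22.4 m

Two edge vectors: Pit 7→Pit 8 = (-129, 106, -26), Pit 7→Pit 9 = (-71, 46, -12.7).
Normal n = (Pit 7→Pit 8) × (Pit 7→Pit 9) = (-150.2, 207.7, 1592).
So ∂z/∂x = −n_x/n_z = 0.09435 and ∂z/∂y = −n_y/n_z = −0.13046.
|∇z| = √(a²+b²) = 0.16100, so dip δ = arctan(0.16100) = 9.15°.
True thickness = vertical thickness × cos δ = 22.7 × cos 9.15° = 22.4 m.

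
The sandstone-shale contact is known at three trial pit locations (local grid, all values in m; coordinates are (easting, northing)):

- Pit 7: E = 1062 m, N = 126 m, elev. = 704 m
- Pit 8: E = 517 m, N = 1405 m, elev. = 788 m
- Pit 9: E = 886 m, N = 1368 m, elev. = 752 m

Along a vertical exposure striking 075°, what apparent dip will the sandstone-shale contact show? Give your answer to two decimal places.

4.87°

Let the plane be z = a·E + b·N + c.
Pit 8−Pit 7: −545a + 1279b = 84;  Pit 9−Pit 7: −176a + 1242b = 48.
Solving gives a = −0.09504, b = 0.02518.
Unit vector along 075° is (sin 75°, cos 75°) = (0.9659, 0.2588).
Slope in that direction = a·(0.9659) + b·(0.2588) = −0.08528.
Apparent dip = arctan|0.08528| = 4.87° (true dip is 5.6°, so apparent ≤ true as expected).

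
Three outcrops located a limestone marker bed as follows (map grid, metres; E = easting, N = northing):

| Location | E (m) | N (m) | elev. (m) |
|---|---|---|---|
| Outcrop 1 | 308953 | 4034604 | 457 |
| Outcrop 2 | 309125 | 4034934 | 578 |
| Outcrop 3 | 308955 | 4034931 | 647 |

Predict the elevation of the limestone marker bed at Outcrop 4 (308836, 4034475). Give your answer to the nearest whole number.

Two edge vectors: Outcrop 1→Outcrop 2 = (172, 330, 121), Outcrop 1→Outcrop 3 = (2, 327, 190).
Normal n = (Outcrop 1→Outcrop 2) × (Outcrop 1→Outcrop 3) = (23133, -32438, 55584).
So ∂z/∂E = −n_x/n_z = −0.41618092 and ∂z/∂N = −n_y/n_z = 0.58358520.
Intercept c from Outcrop 1: 457 + 128580.34 − 2354535.20 = −2225497.86.
At (308836, 4034475): z = −128531.6 + 2354459.9 − 2225497.86 = 430.4 m.

430 m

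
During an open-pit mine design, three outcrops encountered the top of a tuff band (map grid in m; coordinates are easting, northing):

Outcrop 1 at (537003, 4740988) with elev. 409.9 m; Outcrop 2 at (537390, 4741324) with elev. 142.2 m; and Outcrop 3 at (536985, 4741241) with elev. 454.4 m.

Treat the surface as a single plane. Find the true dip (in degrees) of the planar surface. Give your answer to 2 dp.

Two edge vectors: Outcrop 1→Outcrop 2 = (387, 336, -267.7), Outcrop 1→Outcrop 3 = (-18, 253, 44.5).
Normal n = (Outcrop 1→Outcrop 2) × (Outcrop 1→Outcrop 3) = (82680.1, -12402.9, 103959).
So ∂z/∂easting = −n_x/n_z = −0.79531 and ∂z/∂northing = −n_y/n_z = 0.11931.
Gradient magnitude |∇z| = √(a² + b²) = √(0.63253 + 0.01423) = 0.80421.
True dip = arctan(0.80421) = 38.81°, dipping toward E (azimuth ≈ 099°).

38.81°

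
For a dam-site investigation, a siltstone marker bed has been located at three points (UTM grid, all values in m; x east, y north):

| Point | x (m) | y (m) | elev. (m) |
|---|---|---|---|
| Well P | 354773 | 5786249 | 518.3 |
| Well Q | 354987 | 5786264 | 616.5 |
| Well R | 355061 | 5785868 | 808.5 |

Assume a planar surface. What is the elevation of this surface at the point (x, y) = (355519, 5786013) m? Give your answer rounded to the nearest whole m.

Let the plane be z = a·x + b·y + c.
Well Q−Well P: 214a + 15b = 98.2;  Well R−Well P: 288a − 381b = 290.2.
Solving gives a = 0.48649102, b = −0.39393855.
Then c = 518.3 − a·354773 − b·5786249 = 2107350.94.
At (355519, 5786013): z = 172956.8 − 2279333.6 + 2107350.94 = 974.2 m.

974 m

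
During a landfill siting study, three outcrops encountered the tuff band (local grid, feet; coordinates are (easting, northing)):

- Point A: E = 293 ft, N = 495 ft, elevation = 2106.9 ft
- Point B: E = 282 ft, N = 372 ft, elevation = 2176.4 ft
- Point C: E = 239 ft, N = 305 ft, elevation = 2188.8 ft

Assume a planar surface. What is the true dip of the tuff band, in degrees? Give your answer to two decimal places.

42.94°

Two edge vectors: Point A→Point B = (-11, -123, 69.5), Point A→Point C = (-54, -190, 81.9).
Normal n = (Point A→Point B) × (Point A→Point C) = (3131.3, -2852.1, -4552).
So ∂z/∂E = −n_x/n_z = 0.68790 and ∂z/∂N = −n_y/n_z = −0.62656.
Gradient magnitude |∇z| = √(a² + b²) = √(0.47320 + 0.39258) = 0.93047.
True dip = arctan(0.93047) = 42.94°, dipping toward NW (azimuth ≈ 312°).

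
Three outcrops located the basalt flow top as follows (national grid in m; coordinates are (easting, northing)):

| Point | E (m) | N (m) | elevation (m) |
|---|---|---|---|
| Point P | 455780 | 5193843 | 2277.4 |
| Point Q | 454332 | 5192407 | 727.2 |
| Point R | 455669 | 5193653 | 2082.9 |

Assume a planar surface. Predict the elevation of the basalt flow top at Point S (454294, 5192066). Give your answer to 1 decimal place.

Let the plane be z = a·E + b·N + c.
Point Q−Point P: −1448a − 1436b = −1550.2;  Point R−Point P: −111a − 190b = −194.5.
Solving gives a = 0.131658083, b = 0.946768173.
Then c = 2277.4 − a·455780 − b·5193843 = −4975094.97.
At (454294, 5192066): z = 59811.5 + 4915682.8 − 4975094.97 = 399.3 m.

399.3 m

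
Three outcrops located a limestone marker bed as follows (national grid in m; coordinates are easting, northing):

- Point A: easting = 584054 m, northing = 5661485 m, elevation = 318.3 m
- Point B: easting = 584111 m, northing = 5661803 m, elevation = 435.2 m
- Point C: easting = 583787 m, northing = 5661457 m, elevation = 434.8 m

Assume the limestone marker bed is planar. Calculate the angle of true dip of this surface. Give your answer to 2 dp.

Let the plane be z = a·easting + b·northing + c.
Point B−Point A: 57a + 318b = 116.9;  Point C−Point A: −267a − 28b = 116.5.
Solving gives a = −0.48398, b = 0.45436.
Gradient magnitude |∇z| = √(a² + b²) = √(0.23423 + 0.20644) = 0.66384.
True dip = arctan(0.66384) = 33.58°, dipping toward SE (azimuth ≈ 133°).

33.58°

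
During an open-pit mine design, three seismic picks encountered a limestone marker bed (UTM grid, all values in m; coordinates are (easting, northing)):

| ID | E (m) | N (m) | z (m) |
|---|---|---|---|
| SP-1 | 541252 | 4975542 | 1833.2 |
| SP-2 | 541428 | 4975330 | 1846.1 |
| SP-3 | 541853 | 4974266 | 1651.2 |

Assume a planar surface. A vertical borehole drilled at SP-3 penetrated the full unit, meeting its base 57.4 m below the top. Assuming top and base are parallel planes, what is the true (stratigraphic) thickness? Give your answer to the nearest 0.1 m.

Two edge vectors: SP-1→SP-2 = (176, -212, 12.9), SP-1→SP-3 = (601, -1276, -182).
Normal n = (SP-1→SP-2) × (SP-1→SP-3) = (55044.4, 39784.9, -97164).
So ∂z/∂E = −n_x/n_z = 0.56651 and ∂z/∂N = −n_y/n_z = 0.40946.
|∇z| = √(a²+b²) = 0.69899, so dip δ = arctan(0.69899) = 34.95°.
True thickness = vertical thickness × cos δ = 57.4 × cos 34.95° = 47.0 m.

47.0 m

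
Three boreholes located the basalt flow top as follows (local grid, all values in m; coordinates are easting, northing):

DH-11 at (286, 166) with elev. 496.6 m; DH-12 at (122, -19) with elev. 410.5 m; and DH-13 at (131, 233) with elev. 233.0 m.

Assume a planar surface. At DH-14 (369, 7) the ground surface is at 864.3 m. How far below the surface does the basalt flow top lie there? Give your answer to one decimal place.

133.8 m

Two edge vectors: DH-11→DH-12 = (-164, -185, -86.1), DH-11→DH-13 = (-155, 67, -263.6).
Normal n = (DH-11→DH-12) × (DH-11→DH-13) = (54534.7, -29884.9, -39663).
So ∂z/∂easting = −n_x/n_z = 1.37495 and ∂z/∂northing = −n_y/n_z = −0.75347.
Intercept c from DH-11: 496.6 − 393.24 + 125.08 = 228.44.
At (369, 7): z_contact = 507.36 − 5.27 + 228.44 = 730.52 m.
Depth below ground = 864.3 − 730.52 = 133.8 m.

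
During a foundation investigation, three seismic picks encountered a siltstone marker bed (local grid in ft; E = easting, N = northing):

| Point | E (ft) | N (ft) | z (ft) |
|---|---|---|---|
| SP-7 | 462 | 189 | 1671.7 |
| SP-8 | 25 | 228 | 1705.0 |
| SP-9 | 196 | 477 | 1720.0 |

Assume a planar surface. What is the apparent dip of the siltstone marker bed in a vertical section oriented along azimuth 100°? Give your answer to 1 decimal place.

Two edge vectors: SP-7→SP-8 = (-437, 39, 33.3), SP-7→SP-9 = (-266, 288, 48.3).
Normal n = (SP-7→SP-8) × (SP-7→SP-9) = (-7706.7, 12249.3, -115482).
So ∂z/∂E = −n_x/n_z = −0.06674 and ∂z/∂N = −n_y/n_z = 0.10607.
Unit vector along 100° is (sin 100°, cos 100°) = (0.9848, -0.1736).
Slope in that direction = a·(0.9848) + b·(-0.1736) = −0.08414.
Apparent dip = arctan|0.08414| = 4.8° (true dip is 7.1°, so apparent ≤ true as expected).

4.8°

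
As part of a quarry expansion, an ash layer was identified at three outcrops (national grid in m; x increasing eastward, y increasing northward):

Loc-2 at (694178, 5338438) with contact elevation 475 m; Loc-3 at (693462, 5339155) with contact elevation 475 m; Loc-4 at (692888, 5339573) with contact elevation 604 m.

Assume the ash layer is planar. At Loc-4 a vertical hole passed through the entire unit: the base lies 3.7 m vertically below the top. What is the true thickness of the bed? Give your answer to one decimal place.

2.4 m

Two edge vectors: Loc-2→Loc-3 = (-716, 717, 0), Loc-2→Loc-4 = (-1290, 1135, 129).
Normal n = (Loc-2→Loc-3) × (Loc-2→Loc-4) = (92493, 92364, 112270).
So ∂z/∂x = −n_x/n_z = −0.82384 and ∂z/∂y = −n_y/n_z = −0.82270.
|∇z| = √(a²+b²) = 1.16428, so dip δ = arctan(1.16428) = 49.34°.
True thickness = vertical thickness × cos δ = 3.7 × cos 49.34° = 2.4 m.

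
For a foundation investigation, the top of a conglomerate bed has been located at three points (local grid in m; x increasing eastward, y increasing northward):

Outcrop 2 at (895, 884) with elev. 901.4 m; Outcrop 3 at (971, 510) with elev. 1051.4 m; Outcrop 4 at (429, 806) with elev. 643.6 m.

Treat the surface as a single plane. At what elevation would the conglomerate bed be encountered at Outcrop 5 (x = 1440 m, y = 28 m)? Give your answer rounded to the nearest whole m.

1467 m

Two edge vectors: Outcrop 2→Outcrop 3 = (76, -374, 150), Outcrop 2→Outcrop 4 = (-466, -78, -257.8).
Normal n = (Outcrop 2→Outcrop 3) × (Outcrop 2→Outcrop 4) = (108117.2, -50307.2, -180212).
So ∂z/∂x = −n_x/n_z = 0.59994 and ∂z/∂y = −n_y/n_z = −0.27916.
Intercept c from Outcrop 2: 901.4 − 536.95 + 246.77 = 611.22.
At (1440, 28): z = 863.9 − 7.8 + 611.22 = 1467.3 m.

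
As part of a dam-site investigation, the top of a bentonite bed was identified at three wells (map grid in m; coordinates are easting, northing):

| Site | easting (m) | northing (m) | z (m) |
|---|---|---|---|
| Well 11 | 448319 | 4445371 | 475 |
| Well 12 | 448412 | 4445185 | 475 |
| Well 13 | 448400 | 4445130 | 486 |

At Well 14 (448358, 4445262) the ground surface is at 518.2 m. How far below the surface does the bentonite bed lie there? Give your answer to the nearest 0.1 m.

Let the plane be z = a·easting + b·northing + c.
Well 12−Well 11: 93a − 186b = 0;  Well 13−Well 11: 81a − 241b = 11.
Solving gives a = −0.278481013, b = −0.139240506.
Then c = 475 − a·448319 − b·4445371 = 744299.04.
At (448358, 4445262): z_contact = −124859.19 − 618960.53 + 744299.04 = 479.32 m.
Depth below ground = 518.2 − 479.32 = 38.9 m.

38.9 m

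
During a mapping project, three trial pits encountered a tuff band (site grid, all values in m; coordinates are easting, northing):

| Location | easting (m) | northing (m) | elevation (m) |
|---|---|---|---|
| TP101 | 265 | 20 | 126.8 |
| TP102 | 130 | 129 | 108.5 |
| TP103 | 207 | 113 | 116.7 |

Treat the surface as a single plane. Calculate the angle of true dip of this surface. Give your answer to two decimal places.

Two edge vectors: TP101→TP102 = (-135, 109, -18.3), TP101→TP103 = (-58, 93, -10.1).
Normal n = (TP101→TP102) × (TP101→TP103) = (601, -302.1, -6233).
So ∂z/∂easting = −n_x/n_z = 0.09642 and ∂z/∂northing = −n_y/n_z = −0.04847.
Gradient magnitude |∇z| = √(a² + b²) = √(0.00930 + 0.00235) = 0.10792.
True dip = arctan(0.10792) = 6.16°, dipping toward WNW (azimuth ≈ 297°).

6.16°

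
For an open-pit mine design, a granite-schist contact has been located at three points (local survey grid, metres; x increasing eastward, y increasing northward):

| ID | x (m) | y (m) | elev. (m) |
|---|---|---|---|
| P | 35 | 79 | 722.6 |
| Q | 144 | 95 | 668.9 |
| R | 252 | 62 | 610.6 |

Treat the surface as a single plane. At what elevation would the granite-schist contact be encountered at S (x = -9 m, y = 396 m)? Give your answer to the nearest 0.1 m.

Two edge vectors: P→Q = (109, 16, -53.7), P→R = (217, -17, -112).
Normal n = (P→Q) × (P→R) = (-2704.9, 555.1, -5325).
So ∂z/∂x = −n_x/n_z = −0.50796 and ∂z/∂y = −n_y/n_z = 0.10424.
Intercept c from P: 722.6 + 17.78 − 8.24 = 732.14.
At (-9, 396): z = 4.6 + 41.3 + 732.14 = 778.0 m.

778.0 m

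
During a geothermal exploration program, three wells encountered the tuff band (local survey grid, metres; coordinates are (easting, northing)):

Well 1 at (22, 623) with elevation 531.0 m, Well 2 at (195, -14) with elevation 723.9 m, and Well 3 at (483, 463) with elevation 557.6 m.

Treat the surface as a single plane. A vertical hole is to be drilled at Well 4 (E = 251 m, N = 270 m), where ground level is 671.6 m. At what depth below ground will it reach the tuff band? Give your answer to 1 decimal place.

Let the plane be z = a·E + b·N + c.
Well 2−Well 1: 173a − 637b = 192.9;  Well 3−Well 1: 461a − 160b = 26.6.
Solving gives a = −0.05233, b = −0.31704.
Then c = 531 − a·22 − b·623 = 729.67.
At (251, 270): z_contact = −13.14 − 85.60 + 729.67 = 630.93 m.
Depth below ground = 671.6 − 630.93 = 40.7 m.

40.7 m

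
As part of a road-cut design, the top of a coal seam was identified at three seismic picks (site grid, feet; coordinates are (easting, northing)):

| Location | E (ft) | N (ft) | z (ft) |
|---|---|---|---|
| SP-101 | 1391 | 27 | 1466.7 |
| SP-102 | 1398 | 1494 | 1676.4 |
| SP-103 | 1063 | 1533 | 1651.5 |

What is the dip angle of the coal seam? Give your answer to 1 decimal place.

9.6°

Let the plane be z = a·E + b·N + c.
SP-102−SP-101: 7a + 1467b = 209.7;  SP-103−SP-101: −328a + 1506b = 184.8.
Solving gives a = 0.09092, b = 0.14251.
Gradient magnitude |∇z| = √(a² + b²) = √(0.00827 + 0.02031) = 0.16904.
True dip = arctan(0.16904) = 9.6°, dipping toward SSW (azimuth ≈ 213°).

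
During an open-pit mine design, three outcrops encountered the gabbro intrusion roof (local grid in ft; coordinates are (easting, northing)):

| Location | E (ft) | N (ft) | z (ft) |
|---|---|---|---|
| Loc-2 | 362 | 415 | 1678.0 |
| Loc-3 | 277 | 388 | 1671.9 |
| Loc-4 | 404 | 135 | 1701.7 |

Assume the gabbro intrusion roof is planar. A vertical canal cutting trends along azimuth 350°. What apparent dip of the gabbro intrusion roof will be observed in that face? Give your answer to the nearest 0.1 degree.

4.9°

Let the plane be z = a·E + b·N + c.
Loc-3−Loc-2: −85a − 27b = −6.1;  Loc-4−Loc-2: 42a − 280b = 23.7.
Solving gives a = 0.09416, b = −0.07052.
Unit vector along 350° is (sin 350°, cos 350°) = (-0.1736, 0.9848).
Slope in that direction = a·(-0.1736) + b·(0.9848) = −0.08580.
Apparent dip = arctan|0.08580| = 4.9° (true dip is 6.7°, so apparent ≤ true as expected).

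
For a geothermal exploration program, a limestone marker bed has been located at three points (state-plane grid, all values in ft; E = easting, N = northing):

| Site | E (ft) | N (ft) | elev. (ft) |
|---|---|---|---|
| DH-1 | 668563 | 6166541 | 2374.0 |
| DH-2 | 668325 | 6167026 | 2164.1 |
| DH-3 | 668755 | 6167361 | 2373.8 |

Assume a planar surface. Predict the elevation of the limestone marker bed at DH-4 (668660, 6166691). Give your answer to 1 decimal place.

Two edge vectors: DH-1→DH-2 = (-238, 485, -209.9), DH-1→DH-3 = (192, 820, -0.2).
Normal n = (DH-1→DH-2) × (DH-1→DH-3) = (172021, -40348.4, -288280).
So ∂z/∂E = −n_x/n_z = 0.596714999 and ∂z/∂N = −n_y/n_z = −0.139962536.
Intercept c from DH-1: 2374 − 398941.57 + 863084.72 = 466517.15.
At (668660, 6166691): z = 398999.5 − 863105.7 + 466517.15 = 2410.9 ft.

2410.9 ft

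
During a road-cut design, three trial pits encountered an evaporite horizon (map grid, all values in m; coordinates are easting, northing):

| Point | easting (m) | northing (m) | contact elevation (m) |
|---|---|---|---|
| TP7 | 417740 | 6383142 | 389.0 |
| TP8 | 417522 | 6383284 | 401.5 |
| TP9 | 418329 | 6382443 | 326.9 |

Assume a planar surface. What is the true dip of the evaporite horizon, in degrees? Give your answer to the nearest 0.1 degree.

Let the plane be z = a·easting + b·northing + c.
TP8−TP7: −218a + 142b = 12.5;  TP9−TP7: 589a − 699b = −62.1.
Solving gives a = 0.00117, b = 0.08983.
Gradient magnitude |∇z| = √(a² + b²) = √(0.00000 + 0.00807) = 0.08984.
True dip = arctan(0.08984) = 5.1°, dipping toward S (azimuth ≈ 181°).

5.1°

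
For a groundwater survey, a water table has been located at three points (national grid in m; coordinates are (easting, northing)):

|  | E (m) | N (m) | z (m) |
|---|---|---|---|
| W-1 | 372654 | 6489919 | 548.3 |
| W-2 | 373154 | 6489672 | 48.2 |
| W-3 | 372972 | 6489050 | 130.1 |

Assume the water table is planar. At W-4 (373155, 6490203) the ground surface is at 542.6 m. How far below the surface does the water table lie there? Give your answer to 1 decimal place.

Let the plane be z = a·E + b·N + c.
W-2−W-1: 500a − 247b = −500.1;  W-3−W-1: 318a − 869b = −418.2.
Solving gives a = −0.930714362, b = 0.140659186.
Then c = 548.3 − a·372654 − b·6489919 = −565484.00.
At (373155, 6490203): z_contact = −347300.72 + 912906.67 − 565484.00 = 121.96 m.
Depth below ground = 542.6 − 121.96 = 420.6 m.

420.6 m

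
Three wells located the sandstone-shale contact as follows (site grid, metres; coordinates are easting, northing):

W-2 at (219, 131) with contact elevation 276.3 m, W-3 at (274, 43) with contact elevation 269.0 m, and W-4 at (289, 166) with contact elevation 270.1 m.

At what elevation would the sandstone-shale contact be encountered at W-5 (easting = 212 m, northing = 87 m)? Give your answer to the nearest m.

Two edge vectors: W-2→W-3 = (55, -88, -7.3), W-2→W-4 = (70, 35, -6.2).
Normal n = (W-2→W-3) × (W-2→W-4) = (801.1, -170, 8085).
So ∂z/∂easting = −n_x/n_z = −0.09908 and ∂z/∂northing = −n_y/n_z = 0.02103.
Intercept c from W-2: 276.3 + 21.70 − 2.75 = 295.25.
At (212, 87): z = −21.0 + 1.8 + 295.25 = 276.1 m.

276 m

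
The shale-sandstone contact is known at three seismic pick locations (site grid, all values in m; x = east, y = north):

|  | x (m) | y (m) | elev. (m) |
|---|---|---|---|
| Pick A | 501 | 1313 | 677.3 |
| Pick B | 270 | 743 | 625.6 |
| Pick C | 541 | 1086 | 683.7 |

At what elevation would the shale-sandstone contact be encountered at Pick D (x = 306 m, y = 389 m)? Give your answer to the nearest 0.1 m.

Let the plane be z = a·x + b·y + c.
Pick B−Pick A: −231a − 570b = −51.7;  Pick C−Pick A: 40a − 227b = 6.4.
Solving gives a = 0.204473, b = 0.007837.
Then c = 677.3 − a·501 − b·1313 = 564.57.
At (306, 389): z = 62.6 + 3.0 + 564.57 = 630.2 m.

630.2 m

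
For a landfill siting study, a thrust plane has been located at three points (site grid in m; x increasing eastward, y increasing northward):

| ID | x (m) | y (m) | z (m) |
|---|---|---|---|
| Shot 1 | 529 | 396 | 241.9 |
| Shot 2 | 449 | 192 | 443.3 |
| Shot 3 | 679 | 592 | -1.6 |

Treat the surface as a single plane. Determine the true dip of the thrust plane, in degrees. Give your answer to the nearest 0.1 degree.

Two edge vectors: Shot 1→Shot 2 = (-80, -204, 201.4), Shot 1→Shot 3 = (150, 196, -243.5).
Normal n = (Shot 1→Shot 2) × (Shot 1→Shot 3) = (10199.6, 10730, 14920).
So ∂z/∂x = −n_x/n_z = −0.68362 and ∂z/∂y = −n_y/n_z = −0.71917.
Gradient magnitude |∇z| = √(a² + b²) = √(0.46734 + 0.51720) = 0.99224.
True dip = arctan(0.99224) = 44.8°, dipping toward NE (azimuth ≈ 044°).

44.8°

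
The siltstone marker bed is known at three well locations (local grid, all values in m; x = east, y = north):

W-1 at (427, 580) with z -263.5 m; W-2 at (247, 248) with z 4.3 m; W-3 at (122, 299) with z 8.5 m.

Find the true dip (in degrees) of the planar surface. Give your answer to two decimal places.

35.40°

Two edge vectors: W-1→W-2 = (-180, -332, 267.8), W-1→W-3 = (-305, -281, 272).
Normal n = (W-1→W-2) × (W-1→W-3) = (-15052.2, -32719, -50680).
So ∂z/∂x = −n_x/n_z = −0.29700 and ∂z/∂y = −n_y/n_z = −0.64560.
Gradient magnitude |∇z| = √(a² + b²) = √(0.08821 + 0.41680) = 0.71064.
True dip = arctan(0.71064) = 35.40°, dipping toward NNE (azimuth ≈ 025°).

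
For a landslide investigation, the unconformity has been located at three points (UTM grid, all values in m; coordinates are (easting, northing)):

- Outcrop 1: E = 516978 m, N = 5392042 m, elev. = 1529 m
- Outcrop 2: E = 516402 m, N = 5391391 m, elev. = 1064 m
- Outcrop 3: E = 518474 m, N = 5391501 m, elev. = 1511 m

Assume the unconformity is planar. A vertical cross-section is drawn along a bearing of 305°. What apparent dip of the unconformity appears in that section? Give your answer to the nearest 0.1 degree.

9.2°

Two edge vectors: Outcrop 1→Outcrop 2 = (-576, -651, -465), Outcrop 1→Outcrop 3 = (1496, -541, -18).
Normal n = (Outcrop 1→Outcrop 2) × (Outcrop 1→Outcrop 3) = (-239847, -706008, 1285512).
So ∂z/∂E = −n_x/n_z = 0.18658 and ∂z/∂N = −n_y/n_z = 0.54920.
Unit vector along 305° is (sin 305°, cos 305°) = (-0.8192, 0.5736).
Slope in that direction = a·(-0.8192) + b·(0.5736) = 0.16218.
Apparent dip = arctan|0.16218| = 9.2° (true dip is 30.1°, so apparent ≤ true as expected).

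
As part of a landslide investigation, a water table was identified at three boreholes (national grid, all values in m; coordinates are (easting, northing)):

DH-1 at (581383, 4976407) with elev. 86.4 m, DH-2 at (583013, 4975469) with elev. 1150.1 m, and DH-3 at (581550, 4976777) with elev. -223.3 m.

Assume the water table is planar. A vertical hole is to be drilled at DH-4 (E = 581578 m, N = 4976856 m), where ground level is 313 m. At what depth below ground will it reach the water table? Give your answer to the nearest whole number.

Two edge vectors: DH-1→DH-2 = (1630, -938, 1063.7), DH-1→DH-3 = (167, 370, -309.7).
Normal n = (DH-1→DH-2) × (DH-1→DH-3) = (-103070.4, 682448.9, 759746).
So ∂z/∂E = −n_x/n_z = 0.13566429 and ∂z/∂N = −n_y/n_z = −0.89825929.
Intercept c from DH-1: 86.4 − 78872.91 + 4470103.80 = 4391317.29.
At (581578, 4976856): z_contact = 78899.4 − 4470507.1 + 4391317.29 = -290.5 m.
Depth below ground = 313 − (-290.5) = 603 m.

603 m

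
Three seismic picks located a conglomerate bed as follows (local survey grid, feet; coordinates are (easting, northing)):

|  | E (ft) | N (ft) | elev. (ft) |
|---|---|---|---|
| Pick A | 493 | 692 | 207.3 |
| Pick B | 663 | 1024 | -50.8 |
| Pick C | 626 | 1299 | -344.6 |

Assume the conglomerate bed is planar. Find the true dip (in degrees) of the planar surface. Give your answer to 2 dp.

47.82°

Two edge vectors: Pick A→Pick B = (170, 332, -258.1), Pick A→Pick C = (133, 607, -551.9).
Normal n = (Pick A→Pick B) × (Pick A→Pick C) = (-26564.1, 59495.7, 59034).
So ∂z/∂E = −n_x/n_z = 0.44998 and ∂z/∂N = −n_y/n_z = −1.00782.
Gradient magnitude |∇z| = √(a² + b²) = √(0.20248 + 1.01570) = 1.10371.
True dip = arctan(1.10371) = 47.82°, dipping toward NNW (azimuth ≈ 336°).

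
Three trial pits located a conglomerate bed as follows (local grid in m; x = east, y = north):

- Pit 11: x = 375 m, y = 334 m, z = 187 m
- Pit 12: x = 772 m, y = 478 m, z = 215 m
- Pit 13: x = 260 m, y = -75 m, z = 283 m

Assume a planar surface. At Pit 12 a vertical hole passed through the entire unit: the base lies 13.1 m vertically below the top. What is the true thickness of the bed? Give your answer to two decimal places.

12.43 m

Two edge vectors: Pit 11→Pit 12 = (397, 144, 28), Pit 11→Pit 13 = (-115, -409, 96).
Normal n = (Pit 11→Pit 12) × (Pit 11→Pit 13) = (25276, -41332, -145813).
So ∂z/∂x = −n_x/n_z = 0.17335 and ∂z/∂y = −n_y/n_z = −0.28346.
|∇z| = √(a²+b²) = 0.33226, so dip δ = arctan(0.33226) = 18.38°.
True thickness = vertical thickness × cos δ = 13.1 × cos 18.38° = 12.43 m.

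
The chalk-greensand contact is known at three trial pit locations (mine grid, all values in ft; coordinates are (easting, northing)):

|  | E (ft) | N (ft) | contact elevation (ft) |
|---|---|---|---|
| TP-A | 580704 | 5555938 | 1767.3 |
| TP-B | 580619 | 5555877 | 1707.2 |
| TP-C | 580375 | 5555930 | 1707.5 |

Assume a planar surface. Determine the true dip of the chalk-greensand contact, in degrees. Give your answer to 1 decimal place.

37.8°

Two edge vectors: TP-A→TP-B = (-85, -61, -60.1), TP-A→TP-C = (-329, -8, -59.8).
Normal n = (TP-A→TP-B) × (TP-A→TP-C) = (3167, 14689.9, -19389).
So ∂z/∂E = −n_x/n_z = 0.16334 and ∂z/∂N = −n_y/n_z = 0.75764.
Gradient magnitude |∇z| = √(a² + b²) = √(0.02668 + 0.57402) = 0.77505.
True dip = arctan(0.77505) = 37.8°, dipping toward SSW (azimuth ≈ 192°).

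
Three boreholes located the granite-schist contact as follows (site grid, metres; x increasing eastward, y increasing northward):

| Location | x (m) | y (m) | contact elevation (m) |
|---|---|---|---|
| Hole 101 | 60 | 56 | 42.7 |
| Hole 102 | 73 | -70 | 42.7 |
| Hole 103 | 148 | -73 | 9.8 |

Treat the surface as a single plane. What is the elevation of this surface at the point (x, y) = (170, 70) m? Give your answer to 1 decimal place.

-6.4 m

Two edge vectors: Hole 101→Hole 102 = (13, -126, 0), Hole 101→Hole 103 = (88, -129, -32.9).
Normal n = (Hole 101→Hole 102) × (Hole 101→Hole 103) = (4145.4, 427.7, 9411).
So ∂z/∂x = −n_x/n_z = −0.44048 and ∂z/∂y = −n_y/n_z = −0.04545.
Intercept c from Hole 101: 42.7 + 26.43 + 2.55 = 71.67.
At (170, 70): z = −74.9 − 3.2 + 71.67 = -6.4 m.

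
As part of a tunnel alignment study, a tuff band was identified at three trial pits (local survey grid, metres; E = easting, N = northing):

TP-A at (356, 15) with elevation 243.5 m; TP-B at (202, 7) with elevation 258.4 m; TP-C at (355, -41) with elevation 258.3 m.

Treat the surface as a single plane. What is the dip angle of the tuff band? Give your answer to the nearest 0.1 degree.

15.4°

Two edge vectors: TP-A→TP-B = (-154, -8, 14.9), TP-A→TP-C = (-1, -56, 14.8).
Normal n = (TP-A→TP-B) × (TP-A→TP-C) = (716, 2264.3, 8616).
So ∂z/∂E = −n_x/n_z = −0.08310 and ∂z/∂N = −n_y/n_z = −0.26280.
Gradient magnitude |∇z| = √(a² + b²) = √(0.00691 + 0.06906) = 0.27563.
True dip = arctan(0.27563) = 15.4°, dipping toward NNE (azimuth ≈ 018°).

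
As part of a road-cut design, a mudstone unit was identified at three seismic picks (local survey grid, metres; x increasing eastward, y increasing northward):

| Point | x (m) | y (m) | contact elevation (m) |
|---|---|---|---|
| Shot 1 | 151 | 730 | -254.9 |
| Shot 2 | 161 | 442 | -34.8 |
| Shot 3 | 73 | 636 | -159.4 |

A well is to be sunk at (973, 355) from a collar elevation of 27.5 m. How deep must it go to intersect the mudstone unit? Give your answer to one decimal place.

Let the plane be z = a·x + b·y + c.
Shot 2−Shot 1: 10a − 288b = 220.1;  Shot 3−Shot 1: −78a − 94b = 95.5.
Solving gives a = −0.29117, b = −0.77435.
Then c = -254.9 − a·151 − b·730 = 354.34.
At (973, 355): z_contact = −283.31 − 274.89 + 354.34 = -203.86 m.
Depth below ground = 27.5 − (-203.86) = 231.4 m.

231.4 m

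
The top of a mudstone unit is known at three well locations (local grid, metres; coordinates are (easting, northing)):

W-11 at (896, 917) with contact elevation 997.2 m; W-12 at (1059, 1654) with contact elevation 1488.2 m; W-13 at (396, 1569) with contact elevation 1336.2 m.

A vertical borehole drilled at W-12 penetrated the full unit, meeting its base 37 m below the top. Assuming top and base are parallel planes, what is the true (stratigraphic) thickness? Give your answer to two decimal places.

31.01 m

Two edge vectors: W-11→W-12 = (163, 737, 491), W-11→W-13 = (-500, 652, 339).
Normal n = (W-11→W-12) × (W-11→W-13) = (-70289, -300757, 474776).
So ∂z/∂E = −n_x/n_z = 0.14805 and ∂z/∂N = −n_y/n_z = 0.63347.
|∇z| = √(a²+b²) = 0.65054, so dip δ = arctan(0.65054) = 33.05°.
True thickness = vertical thickness × cos δ = 37 × cos 33.05° = 31.01 m.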